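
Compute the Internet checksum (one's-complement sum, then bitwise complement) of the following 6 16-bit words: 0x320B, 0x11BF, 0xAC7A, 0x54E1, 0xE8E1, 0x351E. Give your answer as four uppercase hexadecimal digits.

9CD9

One's-complement addition (fold any carry out of bit 15 back into bit 0):
  0x320B + 0x11BF = 0x043CA
  0x43CA + 0xAC7A = 0x0F044
  0xF044 + 0x54E1 = 0x14525 → wrap carry → 0x4526
  0x4526 + 0xE8E1 = 0x12E07 → wrap carry → 0x2E08
  0x2E08 + 0x351E = 0x06326
One's-complement sum = 0x6326.
Checksum = ~0x6326 & 0xFFFF = 0x9CD9.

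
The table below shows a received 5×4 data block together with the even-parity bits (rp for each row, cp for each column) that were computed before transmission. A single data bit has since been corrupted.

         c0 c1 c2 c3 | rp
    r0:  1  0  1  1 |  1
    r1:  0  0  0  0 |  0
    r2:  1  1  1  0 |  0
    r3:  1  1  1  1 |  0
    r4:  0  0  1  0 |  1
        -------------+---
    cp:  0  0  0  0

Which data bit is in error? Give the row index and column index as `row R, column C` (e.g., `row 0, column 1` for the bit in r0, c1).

Recompute each row's even parity and compare to rp:
  r0: data parity 1, sent rp 1 → ok
  r1: data parity 0, sent rp 0 → ok
  r2: data parity 1, sent rp 0 → mismatch
  r3: data parity 0, sent rp 0 → ok
  r4: data parity 1, sent rp 1 → ok
Recompute each column's even parity and compare to cp:
  c0: data parity 1, sent cp 0 → mismatch
  c1: data parity 0, sent cp 0 → ok
  c2: data parity 0, sent cp 0 → ok
  c3: data parity 0, sent cp 0 → ok
Exactly one row (r2) and one column (c0) fail → the flipped bit is at their intersection.

row 2, column 0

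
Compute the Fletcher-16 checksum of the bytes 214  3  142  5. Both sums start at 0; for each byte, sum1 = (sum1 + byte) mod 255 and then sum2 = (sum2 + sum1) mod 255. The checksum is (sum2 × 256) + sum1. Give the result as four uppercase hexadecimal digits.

Running sums (mod 255):
  after byte 0 (214): sum1=214, sum2=214
  after byte 1 (3): sum1=217, sum2=176
  after byte 2 (142): sum1=104, sum2=25
  after byte 3 (5): sum1=109, sum2=134
Checksum = sum2·256 + sum1 = 134·256 + 109 = 34413 = 0x866D.

866D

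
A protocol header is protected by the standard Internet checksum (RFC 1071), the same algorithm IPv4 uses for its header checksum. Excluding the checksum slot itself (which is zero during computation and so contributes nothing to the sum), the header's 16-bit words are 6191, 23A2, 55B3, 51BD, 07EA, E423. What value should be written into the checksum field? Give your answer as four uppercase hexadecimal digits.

One's-complement addition (fold any carry out of bit 15 back into bit 0):
  0x6191 + 0x23A2 = 0x08533
  0x8533 + 0x55B3 = 0x0DAE6
  0xDAE6 + 0x51BD = 0x12CA3 → wrap carry → 0x2CA4
  0x2CA4 + 0x07EA = 0x0348E
  0x348E + 0xE423 = 0x118B1 → wrap carry → 0x18B2
One's-complement sum = 0x18B2.
Checksum = ~0x18B2 & 0xFFFF = 0xE74D.

E74D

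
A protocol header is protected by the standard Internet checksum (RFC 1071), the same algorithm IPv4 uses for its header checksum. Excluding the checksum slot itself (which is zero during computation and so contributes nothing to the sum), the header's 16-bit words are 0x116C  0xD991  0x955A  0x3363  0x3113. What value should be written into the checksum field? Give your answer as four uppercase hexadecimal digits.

One's-complement addition (fold any carry out of bit 15 back into bit 0):
  0x116C + 0xD991 = 0x0EAFD
  0xEAFD + 0x955A = 0x18057 → wrap carry → 0x8058
  0x8058 + 0x3363 = 0x0B3BB
  0xB3BB + 0x3113 = 0x0E4CE
One's-complement sum = 0xE4CE.
Checksum = ~0xE4CE & 0xFFFF = 0x1B31.

1B31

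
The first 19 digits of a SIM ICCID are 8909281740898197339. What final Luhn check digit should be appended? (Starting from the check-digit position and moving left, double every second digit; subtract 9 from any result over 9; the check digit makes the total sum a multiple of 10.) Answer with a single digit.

Partial digits right→left: 9 3 3 7 9 1 8 9 8 0 4 7 1 8 2 9 0 9 8
Double every second digit counting from the check-digit position (so the 1st, 3rd, 5th, ... of the partial from the right).
  doubled (with −9 where >9): 9 6 9 7 7 8 2 4 0 7 → sum 59
  kept as-is: 3 7 1 9 0 7 8 9 9 → sum 53
Total = 59 + 53 = 112.
Check digit = (10 − (112 mod 10)) mod 10 = 8.

8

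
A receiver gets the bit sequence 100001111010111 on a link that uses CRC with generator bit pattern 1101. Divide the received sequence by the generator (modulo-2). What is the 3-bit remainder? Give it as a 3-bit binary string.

000

Modulo-2 division of 100001111010111 by 1101:
  pos 0: 1000 XOR 1101 = 0101
  pos 1: 1010 XOR 1101 = 0111
  pos 2: 1111 XOR 1101 = 0010
  pos 4: 1011 XOR 1101 = 0110
  pos 5: 1101 XOR 1101 = 0000
  pos 10: 1011 XOR 1101 = 0110
  pos 11: 1101 XOR 1101 = 0000
Remainder = 000 (zero — the frame passes the CRC check).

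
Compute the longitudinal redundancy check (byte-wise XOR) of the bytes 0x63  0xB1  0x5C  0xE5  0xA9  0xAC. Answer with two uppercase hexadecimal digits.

6E

XOR the bytes together:
  start with 0x63
  0x63 ⊕ 0xB1 = 0xD2
  0xD2 ⊕ 0x5C = 0x8E
  0x8E ⊕ 0xE5 = 0x6B
  0x6B ⊕ 0xA9 = 0xC2
  0xC2 ⊕ 0xAC = 0x6E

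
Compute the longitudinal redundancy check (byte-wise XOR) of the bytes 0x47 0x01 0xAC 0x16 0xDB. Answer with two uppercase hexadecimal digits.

27

XOR the bytes together:
  start with 0x47
  0x47 ⊕ 0x01 = 0x46
  0x46 ⊕ 0xAC = 0xEA
  0xEA ⊕ 0x16 = 0xFC
  0xFC ⊕ 0xDB = 0x27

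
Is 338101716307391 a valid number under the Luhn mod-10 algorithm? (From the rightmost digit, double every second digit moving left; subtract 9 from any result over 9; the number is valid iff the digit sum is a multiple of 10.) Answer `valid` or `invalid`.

valid

From the right, keep odd positions and double even positions (subtract 9 from any doubled value over 9):
  doubled (positions 2,4,...): 9 5 6 2 2 2 6 → sum 32
  kept (positions 1,3,...): 1 3 0 6 7 0 8 3 → sum 28
Total = 60.
60 mod 10 = 0, so the number is valid.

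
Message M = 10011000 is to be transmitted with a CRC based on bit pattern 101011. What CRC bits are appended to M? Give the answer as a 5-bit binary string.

Append 5 zeros: 1001100000000. Divide by 101011 (XOR where the leading bit is 1):
  pos 0: 100110 XOR 101011 = 001101
  pos 2: 110100 XOR 101011 = 011111
  pos 3: 111110 XOR 101011 = 010101
  pos 4: 101010 XOR 101011 = 000001
Remainder (last 5 bits) = 01000. This is the CRC / FCS.

01000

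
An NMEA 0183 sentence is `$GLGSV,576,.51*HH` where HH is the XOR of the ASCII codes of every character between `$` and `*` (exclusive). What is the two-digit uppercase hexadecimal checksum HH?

57

XOR the ASCII codes of the payload characters:
  'G' = 0x47 → acc = 0x47
  'L' = 0x4C → acc = 0x0B
  'G' = 0x47 → acc = 0x4C
  'S' = 0x53 → acc = 0x1F
  'V' = 0x56 → acc = 0x49
  ',' = 0x2C → acc = 0x65
  '5' = 0x35 → acc = 0x50
  '7' = 0x37 → acc = 0x67
  '6' = 0x36 → acc = 0x51
  ',' = 0x2C → acc = 0x7D
  '.' = 0x2E → acc = 0x53
  '5' = 0x35 → acc = 0x66
  '1' = 0x31 → acc = 0x57
Checksum = 0x57.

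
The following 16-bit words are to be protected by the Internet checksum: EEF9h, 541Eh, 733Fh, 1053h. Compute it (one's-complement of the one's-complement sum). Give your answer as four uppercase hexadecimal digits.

3955

One's-complement addition (fold any carry out of bit 15 back into bit 0):
  0xEEF9 + 0x541E = 0x14317 → wrap carry → 0x4318
  0x4318 + 0x733F = 0x0B657
  0xB657 + 0x1053 = 0x0C6AA
One's-complement sum = 0xC6AA.
Checksum = ~0xC6AA & 0xFFFF = 0x3955.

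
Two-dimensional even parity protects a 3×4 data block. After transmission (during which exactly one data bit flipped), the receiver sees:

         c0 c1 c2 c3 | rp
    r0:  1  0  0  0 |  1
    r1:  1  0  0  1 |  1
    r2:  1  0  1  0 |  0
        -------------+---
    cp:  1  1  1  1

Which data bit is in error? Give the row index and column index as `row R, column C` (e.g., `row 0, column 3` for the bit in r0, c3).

Recompute each row's even parity and compare to rp:
  r0: data parity 1, sent rp 1 → ok
  r1: data parity 0, sent rp 1 → mismatch
  r2: data parity 0, sent rp 0 → ok
Recompute each column's even parity and compare to cp:
  c0: data parity 1, sent cp 1 → ok
  c1: data parity 0, sent cp 1 → mismatch
  c2: data parity 1, sent cp 1 → ok
  c3: data parity 1, sent cp 1 → ok
Exactly one row (r1) and one column (c1) fail → the flipped bit is at their intersection.

row 1, column 1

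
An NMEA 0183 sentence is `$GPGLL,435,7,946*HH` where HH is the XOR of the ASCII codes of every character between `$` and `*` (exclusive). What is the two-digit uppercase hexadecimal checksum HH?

XOR the ASCII codes of the payload characters:
  'G' = 0x47 → acc = 0x47
  'P' = 0x50 → acc = 0x17
  'G' = 0x47 → acc = 0x50
  'L' = 0x4C → acc = 0x1C
  'L' = 0x4C → acc = 0x50
  ',' = 0x2C → acc = 0x7C
  '4' = 0x34 → acc = 0x48
  '3' = 0x33 → acc = 0x7B
  '5' = 0x35 → acc = 0x4E
  ',' = 0x2C → acc = 0x62
  '7' = 0x37 → acc = 0x55
  ',' = 0x2C → acc = 0x79
  '9' = 0x39 → acc = 0x40
  '4' = 0x34 → acc = 0x74
  '6' = 0x36 → acc = 0x42
Checksum = 0x42.

42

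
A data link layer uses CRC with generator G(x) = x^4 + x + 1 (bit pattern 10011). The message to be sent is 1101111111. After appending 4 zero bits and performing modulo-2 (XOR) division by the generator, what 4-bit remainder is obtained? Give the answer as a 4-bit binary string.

1000

Append 4 zeros: 11011111110000. Divide by 10011 (XOR where the leading bit is 1):
  pos 0: 11011 XOR 10011 = 01000
  pos 1: 10001 XOR 10011 = 00010
  pos 4: 10111 XOR 10011 = 00100
  pos 6: 10010 XOR 10011 = 00001
Remainder (last 4 bits) = 1000. This is the CRC / FCS.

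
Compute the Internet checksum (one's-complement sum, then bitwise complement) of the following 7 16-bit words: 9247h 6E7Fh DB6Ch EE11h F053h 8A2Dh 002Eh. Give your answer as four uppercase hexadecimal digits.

One's-complement addition (fold any carry out of bit 15 back into bit 0):
  0x9247 + 0x6E7F = 0x100C6 → wrap carry → 0x00C7
  0x00C7 + 0xDB6C = 0x0DC33
  0xDC33 + 0xEE11 = 0x1CA44 → wrap carry → 0xCA45
  0xCA45 + 0xF053 = 0x1BA98 → wrap carry → 0xBA99
  0xBA99 + 0x8A2D = 0x144C6 → wrap carry → 0x44C7
  0x44C7 + 0x002E = 0x044F5
One's-complement sum = 0x44F5.
Checksum = ~0x44F5 & 0xFFFF = 0xBB0A.

BB0A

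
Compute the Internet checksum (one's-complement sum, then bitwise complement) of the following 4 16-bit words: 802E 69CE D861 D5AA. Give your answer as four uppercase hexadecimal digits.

One's-complement addition (fold any carry out of bit 15 back into bit 0):
  0x802E + 0x69CE = 0x0E9FC
  0xE9FC + 0xD861 = 0x1C25D → wrap carry → 0xC25E
  0xC25E + 0xD5AA = 0x19808 → wrap carry → 0x9809
One's-complement sum = 0x9809.
Checksum = ~0x9809 & 0xFFFF = 0x67F6.

67F6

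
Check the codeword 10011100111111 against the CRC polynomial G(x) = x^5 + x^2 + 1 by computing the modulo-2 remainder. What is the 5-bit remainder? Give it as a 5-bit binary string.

00000

Modulo-2 division of 10011100111111 by 100101:
  pos 0: 100111 XOR 100101 = 000010
  pos 4: 100011 XOR 100101 = 000110
  pos 7: 110111 XOR 100101 = 010010
  pos 8: 100101 XOR 100101 = 000000
Remainder = 00000 (zero — the frame passes the CRC check).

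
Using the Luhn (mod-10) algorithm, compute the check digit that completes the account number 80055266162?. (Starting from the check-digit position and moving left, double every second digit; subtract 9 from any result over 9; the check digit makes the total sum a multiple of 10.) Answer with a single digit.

4

Partial digits right→left: 2 6 1 6 6 2 5 5 0 0 8
Double every second digit counting from the check-digit position (so the 1st, 3rd, 5th, ... of the partial from the right).
  doubled (with −9 where >9): 4 2 3 1 0 7 → sum 17
  kept as-is: 6 6 2 5 0 → sum 19
Total = 17 + 19 = 36.
Check digit = (10 − (36 mod 10)) mod 10 = 4.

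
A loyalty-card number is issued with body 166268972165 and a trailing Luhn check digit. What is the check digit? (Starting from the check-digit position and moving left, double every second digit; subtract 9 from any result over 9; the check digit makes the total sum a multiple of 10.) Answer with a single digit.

Partial digits right→left: 5 6 1 2 7 9 8 6 2 6 6 1
Double every second digit counting from the check-digit position (so the 1st, 3rd, 5th, ... of the partial from the right).
  doubled (with −9 where >9): 1 2 5 7 4 3 → sum 22
  kept as-is: 6 2 9 6 6 1 → sum 30
Total = 22 + 30 = 52.
Check digit = (10 − (52 mod 10)) mod 10 = 8.

8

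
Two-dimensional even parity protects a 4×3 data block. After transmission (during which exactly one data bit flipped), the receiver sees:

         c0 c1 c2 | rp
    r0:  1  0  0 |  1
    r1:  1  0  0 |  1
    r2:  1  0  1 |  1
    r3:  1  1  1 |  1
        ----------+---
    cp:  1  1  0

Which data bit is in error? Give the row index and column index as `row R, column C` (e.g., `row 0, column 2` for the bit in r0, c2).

row 2, column 0

Recompute each row's even parity and compare to rp:
  r0: data parity 1, sent rp 1 → ok
  r1: data parity 1, sent rp 1 → ok
  r2: data parity 0, sent rp 1 → mismatch
  r3: data parity 1, sent rp 1 → ok
Recompute each column's even parity and compare to cp:
  c0: data parity 0, sent cp 1 → mismatch
  c1: data parity 1, sent cp 1 → ok
  c2: data parity 0, sent cp 0 → ok
Exactly one row (r2) and one column (c0) fail → the flipped bit is at their intersection.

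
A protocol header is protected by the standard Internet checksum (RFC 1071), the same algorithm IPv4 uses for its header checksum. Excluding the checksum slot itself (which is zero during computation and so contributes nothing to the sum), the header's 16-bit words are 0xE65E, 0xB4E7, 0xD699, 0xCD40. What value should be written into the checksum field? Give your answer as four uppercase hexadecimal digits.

One's-complement addition (fold any carry out of bit 15 back into bit 0):
  0xE65E + 0xB4E7 = 0x19B45 → wrap carry → 0x9B46
  0x9B46 + 0xD699 = 0x171DF → wrap carry → 0x71E0
  0x71E0 + 0xCD40 = 0x13F20 → wrap carry → 0x3F21
One's-complement sum = 0x3F21.
Checksum = ~0x3F21 & 0xFFFF = 0xC0DE.

C0DE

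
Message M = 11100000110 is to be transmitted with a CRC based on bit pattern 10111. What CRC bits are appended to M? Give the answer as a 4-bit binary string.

Append 4 zeros: 111000001100000. Divide by 10111 (XOR where the leading bit is 1):
  pos 0: 11100 XOR 10111 = 01011
  pos 1: 10110 XOR 10111 = 00001
  pos 5: 10011 XOR 10111 = 00100
  pos 7: 10000 XOR 10111 = 00111
  pos 9: 11100 XOR 10111 = 01011
  pos 10: 10110 XOR 10111 = 00001
Remainder (last 4 bits) = 0001. This is the CRC / FCS.

0001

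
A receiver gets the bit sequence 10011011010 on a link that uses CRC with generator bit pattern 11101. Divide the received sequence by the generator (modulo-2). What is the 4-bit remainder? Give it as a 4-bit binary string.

Modulo-2 division of 10011011010 by 11101:
  pos 0: 10011 XOR 11101 = 01110
  pos 1: 11100 XOR 11101 = 00001
  pos 5: 11101 XOR 11101 = 00000
Remainder = 0000 (zero — the frame passes the CRC check).

0000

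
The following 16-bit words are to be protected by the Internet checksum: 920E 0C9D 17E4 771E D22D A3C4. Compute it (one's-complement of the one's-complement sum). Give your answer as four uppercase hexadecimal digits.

One's-complement addition (fold any carry out of bit 15 back into bit 0):
  0x920E + 0x0C9D = 0x09EAB
  0x9EAB + 0x17E4 = 0x0B68F
  0xB68F + 0x771E = 0x12DAD → wrap carry → 0x2DAE
  0x2DAE + 0xD22D = 0x0FFDB
  0xFFDB + 0xA3C4 = 0x1A39F → wrap carry → 0xA3A0
One's-complement sum = 0xA3A0.
Checksum = ~0xA3A0 & 0xFFFF = 0x5C5F.

5C5F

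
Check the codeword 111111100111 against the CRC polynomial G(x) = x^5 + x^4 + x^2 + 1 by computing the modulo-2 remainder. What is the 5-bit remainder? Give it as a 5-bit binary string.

Modulo-2 division of 111111100111 by 110101:
  pos 0: 111111 XOR 110101 = 001010
  pos 2: 101010 XOR 110101 = 011111
  pos 3: 111110 XOR 110101 = 001011
  pos 5: 101111 XOR 110101 = 011010
  pos 6: 110101 XOR 110101 = 000000
Remainder = 00000 (zero — the frame passes the CRC check).

00000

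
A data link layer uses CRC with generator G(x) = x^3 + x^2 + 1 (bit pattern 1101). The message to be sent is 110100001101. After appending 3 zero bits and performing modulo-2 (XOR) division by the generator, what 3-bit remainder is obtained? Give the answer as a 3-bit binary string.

Append 3 zeros: 110100001101000. Divide by 1101 (XOR where the leading bit is 1):
  pos 0: 1101 XOR 1101 = 0000
  pos 8: 1101 XOR 1101 = 0000
Remainder (last 3 bits) = 000. This is the CRC / FCS.

000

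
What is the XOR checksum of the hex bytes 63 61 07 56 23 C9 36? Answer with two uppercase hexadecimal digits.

XOR the bytes together:
  start with 0x63
  0x63 ⊕ 0x61 = 0x02
  0x02 ⊕ 0x07 = 0x05
  0x05 ⊕ 0x56 = 0x53
  0x53 ⊕ 0x23 = 0x70
  0x70 ⊕ 0xC9 = 0xB9
  0xB9 ⊕ 0x36 = 0x8F

8F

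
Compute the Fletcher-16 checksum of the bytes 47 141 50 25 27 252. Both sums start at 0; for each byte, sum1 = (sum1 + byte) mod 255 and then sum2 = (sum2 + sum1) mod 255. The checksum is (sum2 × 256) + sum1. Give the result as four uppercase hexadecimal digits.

Running sums (mod 255):
  after byte 0 (47): sum1=47, sum2=47
  after byte 1 (141): sum1=188, sum2=235
  after byte 2 (50): sum1=238, sum2=218
  after byte 3 (25): sum1=8, sum2=226
  after byte 4 (27): sum1=35, sum2=6
  after byte 5 (252): sum1=32, sum2=38
Checksum = sum2·256 + sum1 = 38·256 + 32 = 9760 = 0x2620.

2620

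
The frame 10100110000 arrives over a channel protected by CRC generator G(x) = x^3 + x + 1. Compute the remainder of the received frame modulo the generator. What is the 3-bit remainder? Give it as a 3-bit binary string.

000

Modulo-2 division of 10100110000 by 1011:
  pos 0: 1010 XOR 1011 = 0001
  pos 3: 1011 XOR 1011 = 0000
Remainder = 000 (zero — the frame passes the CRC check).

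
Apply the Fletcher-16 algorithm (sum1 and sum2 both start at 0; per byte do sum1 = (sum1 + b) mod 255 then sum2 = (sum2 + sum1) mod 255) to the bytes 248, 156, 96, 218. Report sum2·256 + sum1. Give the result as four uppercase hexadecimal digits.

Running sums (mod 255):
  after byte 0 (248): sum1=248, sum2=248
  after byte 1 (156): sum1=149, sum2=142
  after byte 2 (96): sum1=245, sum2=132
  after byte 3 (218): sum1=208, sum2=85
Checksum = sum2·256 + sum1 = 85·256 + 208 = 21968 = 0x55D0.

55D0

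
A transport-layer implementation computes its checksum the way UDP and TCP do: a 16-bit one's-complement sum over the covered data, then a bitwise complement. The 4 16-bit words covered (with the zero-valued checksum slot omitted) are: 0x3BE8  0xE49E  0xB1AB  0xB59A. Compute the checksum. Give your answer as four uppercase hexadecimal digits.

7832

One's-complement addition (fold any carry out of bit 15 back into bit 0):
  0x3BE8 + 0xE49E = 0x12086 → wrap carry → 0x2087
  0x2087 + 0xB1AB = 0x0D232
  0xD232 + 0xB59A = 0x187CC → wrap carry → 0x87CD
One's-complement sum = 0x87CD.
Checksum = ~0x87CD & 0xFFFF = 0x7832.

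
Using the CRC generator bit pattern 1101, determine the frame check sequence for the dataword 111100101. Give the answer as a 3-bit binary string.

010

Append 3 zeros: 111100101000. Divide by 1101 (XOR where the leading bit is 1):
  pos 0: 1111 XOR 1101 = 0010
  pos 2: 1000 XOR 1101 = 0101
  pos 3: 1011 XOR 1101 = 0110
  pos 4: 1100 XOR 1101 = 0001
  pos 7: 1100 XOR 1101 = 0001
Remainder (last 3 bits) = 010. This is the CRC / FCS.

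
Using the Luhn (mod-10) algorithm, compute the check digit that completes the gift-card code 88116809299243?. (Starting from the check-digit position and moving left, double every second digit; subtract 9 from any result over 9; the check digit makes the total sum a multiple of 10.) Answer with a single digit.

Partial digits right→left: 3 4 2 9 9 2 9 0 8 6 1 1 8 8
Double every second digit counting from the check-digit position (so the 1st, 3rd, 5th, ... of the partial from the right).
  doubled (with −9 where >9): 6 4 9 9 7 2 7 → sum 44
  kept as-is: 4 9 2 0 6 1 8 → sum 30
Total = 44 + 30 = 74.
Check digit = (10 − (74 mod 10)) mod 10 = 6.

6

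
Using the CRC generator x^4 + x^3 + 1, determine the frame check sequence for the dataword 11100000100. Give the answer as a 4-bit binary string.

0110

Append 4 zeros: 111000001000000. Divide by 11001 (XOR where the leading bit is 1):
  pos 0: 11100 XOR 11001 = 00101
  pos 2: 10100 XOR 11001 = 01101
  pos 3: 11010 XOR 11001 = 00011
  pos 6: 11100 XOR 11001 = 00101
  pos 8: 10100 XOR 11001 = 01101
  pos 9: 11010 XOR 11001 = 00011
Remainder (last 4 bits) = 0110. This is the CRC / FCS.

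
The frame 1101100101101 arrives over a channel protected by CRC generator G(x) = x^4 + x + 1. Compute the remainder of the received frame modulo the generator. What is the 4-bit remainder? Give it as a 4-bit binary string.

Modulo-2 division of 1101100101101 by 10011:
  pos 0: 11011 XOR 10011 = 01000
  pos 1: 10000 XOR 10011 = 00011
  pos 4: 11010 XOR 10011 = 01001
  pos 5: 10011 XOR 10011 = 00000
Remainder = 0101 (nonzero — an error is detected).

0101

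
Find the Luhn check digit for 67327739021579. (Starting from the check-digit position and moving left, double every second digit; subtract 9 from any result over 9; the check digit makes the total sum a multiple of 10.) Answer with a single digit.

6

Partial digits right→left: 9 7 5 1 2 0 9 3 7 7 2 3 7 6
Double every second digit counting from the check-digit position (so the 1st, 3rd, 5th, ... of the partial from the right).
  doubled (with −9 where >9): 9 1 4 9 5 4 5 → sum 37
  kept as-is: 7 1 0 3 7 3 6 → sum 27
Total = 37 + 27 = 64.
Check digit = (10 − (64 mod 10)) mod 10 = 6.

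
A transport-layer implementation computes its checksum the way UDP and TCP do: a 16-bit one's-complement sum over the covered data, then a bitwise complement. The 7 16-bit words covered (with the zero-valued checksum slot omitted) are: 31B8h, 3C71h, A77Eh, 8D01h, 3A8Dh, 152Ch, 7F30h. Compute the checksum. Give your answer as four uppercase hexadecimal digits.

One's-complement addition (fold any carry out of bit 15 back into bit 0):
  0x31B8 + 0x3C71 = 0x06E29
  0x6E29 + 0xA77E = 0x115A7 → wrap carry → 0x15A8
  0x15A8 + 0x8D01 = 0x0A2A9
  0xA2A9 + 0x3A8D = 0x0DD36
  0xDD36 + 0x152C = 0x0F262
  0xF262 + 0x7F30 = 0x17192 → wrap carry → 0x7193
One's-complement sum = 0x7193.
Checksum = ~0x7193 & 0xFFFF = 0x8E6C.

8E6C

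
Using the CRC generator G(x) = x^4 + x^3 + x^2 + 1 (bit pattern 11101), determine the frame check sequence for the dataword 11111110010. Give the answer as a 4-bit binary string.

1100

Append 4 zeros: 111111100100000. Divide by 11101 (XOR where the leading bit is 1):
  pos 0: 11111 XOR 11101 = 00010
  pos 3: 10110 XOR 11101 = 01011
  pos 4: 10110 XOR 11101 = 01011
  pos 5: 10111 XOR 11101 = 01010
  pos 6: 10100 XOR 11101 = 01001
  pos 7: 10010 XOR 11101 = 01111
  pos 8: 11110 XOR 11101 = 00011
Remainder (last 4 bits) = 1100. This is the CRC / FCS.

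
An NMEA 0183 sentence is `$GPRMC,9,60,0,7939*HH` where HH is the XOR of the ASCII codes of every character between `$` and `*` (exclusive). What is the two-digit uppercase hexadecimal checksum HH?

XOR the ASCII codes of the payload characters:
  'G' = 0x47 → acc = 0x47
  'P' = 0x50 → acc = 0x17
  'R' = 0x52 → acc = 0x45
  'M' = 0x4D → acc = 0x08
  'C' = 0x43 → acc = 0x4B
  ',' = 0x2C → acc = 0x67
  '9' = 0x39 → acc = 0x5E
  ',' = 0x2C → acc = 0x72
  '6' = 0x36 → acc = 0x44
  '0' = 0x30 → acc = 0x74
  ',' = 0x2C → acc = 0x58
  '0' = 0x30 → acc = 0x68
  ',' = 0x2C → acc = 0x44
  '7' = 0x37 → acc = 0x73
  '9' = 0x39 → acc = 0x4A
  '3' = 0x33 → acc = 0x79
  '9' = 0x39 → acc = 0x40
Checksum = 0x40.

40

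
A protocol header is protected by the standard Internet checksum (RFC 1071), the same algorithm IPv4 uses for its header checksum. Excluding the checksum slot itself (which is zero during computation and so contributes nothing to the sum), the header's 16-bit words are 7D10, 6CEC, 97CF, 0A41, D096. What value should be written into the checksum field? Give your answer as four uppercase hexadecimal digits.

A35B

One's-complement addition (fold any carry out of bit 15 back into bit 0):
  0x7D10 + 0x6CEC = 0x0E9FC
  0xE9FC + 0x97CF = 0x181CB → wrap carry → 0x81CC
  0x81CC + 0x0A41 = 0x08C0D
  0x8C0D + 0xD096 = 0x15CA3 → wrap carry → 0x5CA4
One's-complement sum = 0x5CA4.
Checksum = ~0x5CA4 & 0xFFFF = 0xA35B.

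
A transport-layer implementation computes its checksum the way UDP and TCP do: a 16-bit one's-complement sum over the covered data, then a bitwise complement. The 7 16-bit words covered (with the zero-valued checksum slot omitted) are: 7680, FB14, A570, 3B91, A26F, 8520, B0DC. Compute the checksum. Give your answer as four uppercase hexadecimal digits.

One's-complement addition (fold any carry out of bit 15 back into bit 0):
  0x7680 + 0xFB14 = 0x17194 → wrap carry → 0x7195
  0x7195 + 0xA570 = 0x11705 → wrap carry → 0x1706
  0x1706 + 0x3B91 = 0x05297
  0x5297 + 0xA26F = 0x0F506
  0xF506 + 0x8520 = 0x17A26 → wrap carry → 0x7A27
  0x7A27 + 0xB0DC = 0x12B03 → wrap carry → 0x2B04
One's-complement sum = 0x2B04.
Checksum = ~0x2B04 & 0xFFFF = 0xD4FB.

D4FB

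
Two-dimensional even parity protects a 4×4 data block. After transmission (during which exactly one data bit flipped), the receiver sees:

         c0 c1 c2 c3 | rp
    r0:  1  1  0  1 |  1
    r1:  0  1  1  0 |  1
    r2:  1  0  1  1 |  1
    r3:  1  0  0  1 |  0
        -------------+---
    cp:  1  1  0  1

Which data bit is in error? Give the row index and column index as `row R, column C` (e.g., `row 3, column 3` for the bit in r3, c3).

Recompute each row's even parity and compare to rp:
  r0: data parity 1, sent rp 1 → ok
  r1: data parity 0, sent rp 1 → mismatch
  r2: data parity 1, sent rp 1 → ok
  r3: data parity 0, sent rp 0 → ok
Recompute each column's even parity and compare to cp:
  c0: data parity 1, sent cp 1 → ok
  c1: data parity 0, sent cp 1 → mismatch
  c2: data parity 0, sent cp 0 → ok
  c3: data parity 1, sent cp 1 → ok
Exactly one row (r1) and one column (c1) fail → the flipped bit is at their intersection.

row 1, column 1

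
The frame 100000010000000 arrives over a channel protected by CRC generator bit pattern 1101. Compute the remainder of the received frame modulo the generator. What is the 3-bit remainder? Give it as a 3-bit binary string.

000

Modulo-2 division of 100000010000000 by 1101:
  pos 0: 1000 XOR 1101 = 0101
  pos 1: 1010 XOR 1101 = 0111
  pos 2: 1110 XOR 1101 = 0011
  pos 4: 1101 XOR 1101 = 0000
Remainder = 000 (zero — the frame passes the CRC check).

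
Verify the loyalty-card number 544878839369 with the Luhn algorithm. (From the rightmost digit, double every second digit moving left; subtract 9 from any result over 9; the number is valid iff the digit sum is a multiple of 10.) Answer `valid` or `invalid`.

invalid

From the right, keep odd positions and double even positions (subtract 9 from any doubled value over 9):
  doubled (positions 2,4,...): 3 9 7 5 8 1 → sum 33
  kept (positions 1,3,...): 9 3 3 8 8 4 → sum 35
Total = 68.
68 mod 10 = 8, so the number is invalid.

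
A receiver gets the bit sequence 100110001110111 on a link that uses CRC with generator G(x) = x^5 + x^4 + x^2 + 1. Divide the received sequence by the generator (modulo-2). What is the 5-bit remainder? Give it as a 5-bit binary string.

01110

Modulo-2 division of 100110001110111 by 110101:
  pos 0: 100110 XOR 110101 = 010011
  pos 1: 100110 XOR 110101 = 010011
  pos 2: 100110 XOR 110101 = 010011
  pos 3: 100111 XOR 110101 = 010010
  pos 4: 100101 XOR 110101 = 010000
  pos 5: 100001 XOR 110101 = 010100
  pos 6: 101000 XOR 110101 = 011101
  pos 7: 111011 XOR 110101 = 001110
  pos 9: 111011 XOR 110101 = 001110
Remainder = 01110 (nonzero — an error is detected).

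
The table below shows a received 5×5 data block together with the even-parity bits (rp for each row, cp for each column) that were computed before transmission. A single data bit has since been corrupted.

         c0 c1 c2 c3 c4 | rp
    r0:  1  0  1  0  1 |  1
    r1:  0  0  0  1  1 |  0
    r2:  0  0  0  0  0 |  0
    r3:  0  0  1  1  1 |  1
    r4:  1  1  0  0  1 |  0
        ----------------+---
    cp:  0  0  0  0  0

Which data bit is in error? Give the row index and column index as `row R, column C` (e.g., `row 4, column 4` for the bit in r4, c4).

row 4, column 1

Recompute each row's even parity and compare to rp:
  r0: data parity 1, sent rp 1 → ok
  r1: data parity 0, sent rp 0 → ok
  r2: data parity 0, sent rp 0 → ok
  r3: data parity 1, sent rp 1 → ok
  r4: data parity 1, sent rp 0 → mismatch
Recompute each column's even parity and compare to cp:
  c0: data parity 0, sent cp 0 → ok
  c1: data parity 1, sent cp 0 → mismatch
  c2: data parity 0, sent cp 0 → ok
  c3: data parity 0, sent cp 0 → ok
  c4: data parity 0, sent cp 0 → ok
Exactly one row (r4) and one column (c1) fail → the flipped bit is at their intersection.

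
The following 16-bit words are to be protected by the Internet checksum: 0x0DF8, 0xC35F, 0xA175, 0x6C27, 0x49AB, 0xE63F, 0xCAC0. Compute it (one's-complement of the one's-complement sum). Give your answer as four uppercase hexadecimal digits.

One's-complement addition (fold any carry out of bit 15 back into bit 0):
  0x0DF8 + 0xC35F = 0x0D157
  0xD157 + 0xA175 = 0x172CC → wrap carry → 0x72CD
  0x72CD + 0x6C27 = 0x0DEF4
  0xDEF4 + 0x49AB = 0x1289F → wrap carry → 0x28A0
  0x28A0 + 0xE63F = 0x10EDF → wrap carry → 0x0EE0
  0x0EE0 + 0xCAC0 = 0x0D9A0
One's-complement sum = 0xD9A0.
Checksum = ~0xD9A0 & 0xFFFF = 0x265F.

265F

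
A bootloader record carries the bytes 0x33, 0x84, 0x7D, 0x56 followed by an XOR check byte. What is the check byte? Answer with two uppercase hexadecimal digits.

XOR the bytes together:
  start with 0x33
  0x33 ⊕ 0x84 = 0xB7
  0xB7 ⊕ 0x7D = 0xCA
  0xCA ⊕ 0x56 = 0x9C

9C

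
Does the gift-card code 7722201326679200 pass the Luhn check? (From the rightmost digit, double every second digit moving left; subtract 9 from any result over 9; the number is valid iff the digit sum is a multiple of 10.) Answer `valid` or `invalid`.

From the right, keep odd positions and double even positions (subtract 9 from any doubled value over 9):
  doubled (positions 2,4,...): 0 9 3 4 2 4 4 5 → sum 31
  kept (positions 1,3,...): 0 2 7 6 3 0 2 7 → sum 27
Total = 58.
58 mod 10 = 8, so the number is invalid.

invalid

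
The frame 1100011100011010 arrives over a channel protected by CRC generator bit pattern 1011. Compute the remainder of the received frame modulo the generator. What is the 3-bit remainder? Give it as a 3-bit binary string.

Modulo-2 division of 1100011100011010 by 1011:
  pos 0: 1100 XOR 1011 = 0111
  pos 1: 1110 XOR 1011 = 0101
  pos 2: 1011 XOR 1011 = 0000
  pos 6: 1100 XOR 1011 = 0111
  pos 7: 1110 XOR 1011 = 0101
  pos 8: 1011 XOR 1011 = 0000
  pos 12: 1010 XOR 1011 = 0001
Remainder = 001 (nonzero — an error is detected).

001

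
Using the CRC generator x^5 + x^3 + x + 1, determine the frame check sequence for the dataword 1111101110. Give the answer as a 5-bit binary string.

10001

Append 5 zeros: 111110111000000. Divide by 101011 (XOR where the leading bit is 1):
  pos 0: 111110 XOR 101011 = 010101
  pos 1: 101011 XOR 101011 = 000000
  pos 7: 110000 XOR 101011 = 011011
  pos 8: 110110 XOR 101011 = 011101
  pos 9: 111010 XOR 101011 = 010001
Remainder (last 5 bits) = 10001. This is the CRC / FCS.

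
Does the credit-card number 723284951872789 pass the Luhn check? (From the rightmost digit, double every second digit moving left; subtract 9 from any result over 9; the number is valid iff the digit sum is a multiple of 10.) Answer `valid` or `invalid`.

From the right, keep odd positions and double even positions (subtract 9 from any doubled value over 9):
  doubled (positions 2,4,...): 7 4 7 1 8 4 4 → sum 35
  kept (positions 1,3,...): 9 7 7 1 9 8 3 7 → sum 51
Total = 86.
86 mod 10 = 6, so the number is invalid.

invalid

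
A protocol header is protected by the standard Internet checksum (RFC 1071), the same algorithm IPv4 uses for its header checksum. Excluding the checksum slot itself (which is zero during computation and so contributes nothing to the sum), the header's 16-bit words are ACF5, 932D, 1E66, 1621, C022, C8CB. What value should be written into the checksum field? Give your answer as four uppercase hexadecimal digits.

0267

One's-complement addition (fold any carry out of bit 15 back into bit 0):
  0xACF5 + 0x932D = 0x14022 → wrap carry → 0x4023
  0x4023 + 0x1E66 = 0x05E89
  0x5E89 + 0x1621 = 0x074AA
  0x74AA + 0xC022 = 0x134CC → wrap carry → 0x34CD
  0x34CD + 0xC8CB = 0x0FD98
One's-complement sum = 0xFD98.
Checksum = ~0xFD98 & 0xFFFF = 0x0267.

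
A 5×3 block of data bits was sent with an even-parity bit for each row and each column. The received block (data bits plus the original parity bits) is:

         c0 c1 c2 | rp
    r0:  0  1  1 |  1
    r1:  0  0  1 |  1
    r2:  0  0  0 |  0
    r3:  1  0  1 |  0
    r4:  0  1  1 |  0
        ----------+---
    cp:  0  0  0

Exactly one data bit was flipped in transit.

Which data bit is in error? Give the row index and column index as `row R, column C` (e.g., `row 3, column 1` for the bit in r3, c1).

Recompute each row's even parity and compare to rp:
  r0: data parity 0, sent rp 1 → mismatch
  r1: data parity 1, sent rp 1 → ok
  r2: data parity 0, sent rp 0 → ok
  r3: data parity 0, sent rp 0 → ok
  r4: data parity 0, sent rp 0 → ok
Recompute each column's even parity and compare to cp:
  c0: data parity 1, sent cp 0 → mismatch
  c1: data parity 0, sent cp 0 → ok
  c2: data parity 0, sent cp 0 → ok
Exactly one row (r0) and one column (c0) fail → the flipped bit is at their intersection.

row 0, column 0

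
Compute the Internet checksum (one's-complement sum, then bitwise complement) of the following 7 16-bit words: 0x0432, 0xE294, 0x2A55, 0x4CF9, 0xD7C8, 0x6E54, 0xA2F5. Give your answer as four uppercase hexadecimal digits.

B8D7

One's-complement addition (fold any carry out of bit 15 back into bit 0):
  0x0432 + 0xE294 = 0x0E6C6
  0xE6C6 + 0x2A55 = 0x1111B → wrap carry → 0x111C
  0x111C + 0x4CF9 = 0x05E15
  0x5E15 + 0xD7C8 = 0x135DD → wrap carry → 0x35DE
  0x35DE + 0x6E54 = 0x0A432
  0xA432 + 0xA2F5 = 0x14727 → wrap carry → 0x4728
One's-complement sum = 0x4728.
Checksum = ~0x4728 & 0xFFFF = 0xB8D7.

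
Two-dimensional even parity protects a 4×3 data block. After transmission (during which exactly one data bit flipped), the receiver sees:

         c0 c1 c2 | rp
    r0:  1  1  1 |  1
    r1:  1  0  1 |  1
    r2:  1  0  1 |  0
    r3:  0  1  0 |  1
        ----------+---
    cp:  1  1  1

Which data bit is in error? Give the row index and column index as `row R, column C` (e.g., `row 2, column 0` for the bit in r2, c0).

Recompute each row's even parity and compare to rp:
  r0: data parity 1, sent rp 1 → ok
  r1: data parity 0, sent rp 1 → mismatch
  r2: data parity 0, sent rp 0 → ok
  r3: data parity 1, sent rp 1 → ok
Recompute each column's even parity and compare to cp:
  c0: data parity 1, sent cp 1 → ok
  c1: data parity 0, sent cp 1 → mismatch
  c2: data parity 1, sent cp 1 → ok
Exactly one row (r1) and one column (c1) fail → the flipped bit is at their intersection.

row 1, column 1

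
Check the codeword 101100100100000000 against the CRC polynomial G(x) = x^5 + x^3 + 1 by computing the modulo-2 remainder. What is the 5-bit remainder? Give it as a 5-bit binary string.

Modulo-2 division of 101100100100000000 by 101001:
  pos 0: 101100 XOR 101001 = 000101
  pos 3: 101100 XOR 101001 = 000101
  pos 6: 101100 XOR 101001 = 000101
  pos 9: 101000 XOR 101001 = 000001
Remainder = 01000 (nonzero — an error is detected).

01000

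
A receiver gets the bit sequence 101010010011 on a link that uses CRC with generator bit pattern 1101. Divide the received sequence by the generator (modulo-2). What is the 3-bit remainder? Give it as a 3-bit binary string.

110

Modulo-2 division of 101010010011 by 1101:
  pos 0: 1010 XOR 1101 = 0111
  pos 1: 1111 XOR 1101 = 0010
  pos 3: 1000 XOR 1101 = 0101
  pos 4: 1011 XOR 1101 = 0110
  pos 5: 1100 XOR 1101 = 0001
  pos 8: 1011 XOR 1101 = 0110
Remainder = 110 (nonzero — an error is detected).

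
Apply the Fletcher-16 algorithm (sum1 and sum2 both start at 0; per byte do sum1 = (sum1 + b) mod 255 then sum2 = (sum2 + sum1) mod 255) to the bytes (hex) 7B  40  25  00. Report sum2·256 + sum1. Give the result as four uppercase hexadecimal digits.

F8E0

Running sums (mod 255):
  after byte 0 (7B): sum1=123, sum2=123
  after byte 1 (40): sum1=187, sum2=55
  after byte 2 (25): sum1=224, sum2=24
  after byte 3 (00): sum1=224, sum2=248
Checksum = sum2·256 + sum1 = 248·256 + 224 = 63712 = 0xF8E0.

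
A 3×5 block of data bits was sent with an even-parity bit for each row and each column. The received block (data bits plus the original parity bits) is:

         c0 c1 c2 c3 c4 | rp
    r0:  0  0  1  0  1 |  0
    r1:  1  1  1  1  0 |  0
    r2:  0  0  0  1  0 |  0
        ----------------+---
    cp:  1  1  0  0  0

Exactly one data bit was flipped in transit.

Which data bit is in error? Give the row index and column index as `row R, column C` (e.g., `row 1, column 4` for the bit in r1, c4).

row 2, column 4

Recompute each row's even parity and compare to rp:
  r0: data parity 0, sent rp 0 → ok
  r1: data parity 0, sent rp 0 → ok
  r2: data parity 1, sent rp 0 → mismatch
Recompute each column's even parity and compare to cp:
  c0: data parity 1, sent cp 1 → ok
  c1: data parity 1, sent cp 1 → ok
  c2: data parity 0, sent cp 0 → ok
  c3: data parity 0, sent cp 0 → ok
  c4: data parity 1, sent cp 0 → mismatch
Exactly one row (r2) and one column (c4) fail → the flipped bit is at their intersection.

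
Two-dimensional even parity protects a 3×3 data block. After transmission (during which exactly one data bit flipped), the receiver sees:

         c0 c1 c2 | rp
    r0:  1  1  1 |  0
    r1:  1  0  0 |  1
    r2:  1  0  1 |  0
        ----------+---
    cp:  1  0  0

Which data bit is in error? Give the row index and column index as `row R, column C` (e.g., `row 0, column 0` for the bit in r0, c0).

Recompute each row's even parity and compare to rp:
  r0: data parity 1, sent rp 0 → mismatch
  r1: data parity 1, sent rp 1 → ok
  r2: data parity 0, sent rp 0 → ok
Recompute each column's even parity and compare to cp:
  c0: data parity 1, sent cp 1 → ok
  c1: data parity 1, sent cp 0 → mismatch
  c2: data parity 0, sent cp 0 → ok
Exactly one row (r0) and one column (c1) fail → the flipped bit is at their intersection.

row 0, column 1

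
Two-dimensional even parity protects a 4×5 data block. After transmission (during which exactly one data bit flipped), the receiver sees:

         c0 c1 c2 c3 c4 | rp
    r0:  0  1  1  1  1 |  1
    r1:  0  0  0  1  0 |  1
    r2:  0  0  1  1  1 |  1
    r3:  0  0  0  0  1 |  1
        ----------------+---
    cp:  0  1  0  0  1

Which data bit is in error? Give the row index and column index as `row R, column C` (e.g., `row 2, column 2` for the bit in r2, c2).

row 0, column 3

Recompute each row's even parity and compare to rp:
  r0: data parity 0, sent rp 1 → mismatch
  r1: data parity 1, sent rp 1 → ok
  r2: data parity 1, sent rp 1 → ok
  r3: data parity 1, sent rp 1 → ok
Recompute each column's even parity and compare to cp:
  c0: data parity 0, sent cp 0 → ok
  c1: data parity 1, sent cp 1 → ok
  c2: data parity 0, sent cp 0 → ok
  c3: data parity 1, sent cp 0 → mismatch
  c4: data parity 1, sent cp 1 → ok
Exactly one row (r0) and one column (c3) fail → the flipped bit is at their intersection.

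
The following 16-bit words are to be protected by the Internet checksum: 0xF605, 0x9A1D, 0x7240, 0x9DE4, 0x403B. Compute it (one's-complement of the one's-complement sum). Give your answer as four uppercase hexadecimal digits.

One's-complement addition (fold any carry out of bit 15 back into bit 0):
  0xF605 + 0x9A1D = 0x19022 → wrap carry → 0x9023
  0x9023 + 0x7240 = 0x10263 → wrap carry → 0x0264
  0x0264 + 0x9DE4 = 0x0A048
  0xA048 + 0x403B = 0x0E083
One's-complement sum = 0xE083.
Checksum = ~0xE083 & 0xFFFF = 0x1F7C.

1F7C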